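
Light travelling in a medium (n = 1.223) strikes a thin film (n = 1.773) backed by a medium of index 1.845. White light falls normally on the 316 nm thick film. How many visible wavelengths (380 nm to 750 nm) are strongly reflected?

At the upper boundary (n = 1.223 to n = 1.773) the reflected ray undergoes a half-wave phase shift.
Ray reflecting at the bottom interface goes from n = 1.773 toward n = 1.845: a half-wave phase shift.
Net: no relative phase inversion (both shifts match).
With no net inversion, constructive interference in reflection requires 2 n t = m λ.
λ = 2 n t / m = 1121 / m nm.
m=1: 1121 nm (IR); m=2: 560 nm (visible); m=3: 374 nm (UV).

1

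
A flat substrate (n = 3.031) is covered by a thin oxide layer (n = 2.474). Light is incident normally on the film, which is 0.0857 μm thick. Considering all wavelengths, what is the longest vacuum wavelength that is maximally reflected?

424 nm

Ray reflecting at the top interface goes from n = 1.0 toward n = 2.474: a half-wave phase shift.
Ray reflecting at the bottom interface goes from n = 2.474 toward n = 3.031: a half-wave phase shift.
Net: no relative phase inversion (both shifts match).
So the condition for constructive reflection is 2 n t = m λ.
λ = 2 n t / m. The longest wavelength is m = 1: λ = 2 × 2.474 × 85.7 / 1.00 = 424 nm.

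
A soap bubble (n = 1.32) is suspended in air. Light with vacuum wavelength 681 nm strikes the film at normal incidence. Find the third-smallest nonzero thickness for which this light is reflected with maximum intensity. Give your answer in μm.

0.645 μm

Ray reflecting at the top interface goes from n = 1.0 toward n = 1.32: a half-wave phase shift.
Bottom surface (1.32 → 1.0): reflection off a lower-index medium gives no phase shift.
The two reflections differ by half a wavelength.
For maximum reflection here: 2 n t = (m + ½) λ.
The third-smallest nonzero thickness corresponds to m = 2: t = (m + ½) λ / (2 n) = 2.50 × 681 / (2 × 1.32) = 645 nm.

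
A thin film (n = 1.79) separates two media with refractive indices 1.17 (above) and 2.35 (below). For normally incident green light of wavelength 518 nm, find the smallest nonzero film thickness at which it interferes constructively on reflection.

Top surface (1.17 → 1.79): reflection off a higher-index medium gives a half-wave phase shift.
Ray reflecting at the bottom interface goes from n = 1.79 toward n = 2.35: a half-wave phase shift.
Net: no relative phase inversion (both shifts match).
For maximum reflection here: 2 n t = m λ.
Minimum nonzero at m = 1: t = λ / (2 n) = 518 / (2 × 1.79) = 145 nm.

145 nm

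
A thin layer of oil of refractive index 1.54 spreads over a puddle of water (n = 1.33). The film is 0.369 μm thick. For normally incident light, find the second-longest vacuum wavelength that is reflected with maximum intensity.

758 nm

Top surface (1.0 → 1.54): reflection off a higher-index medium gives a half-wave phase shift.
At the lower boundary (n = 1.54 to n = 1.33) the reflected ray undergoes no phase shift.
The two reflections differ by half a wavelength.
So the condition for constructive reflection is 2 n t = (m + ½) λ.
λ = 2 n t / (m + ½). The second-longest wavelength is m = 1: λ = 2 × 1.54 × 369 / 1.50 = 758 nm.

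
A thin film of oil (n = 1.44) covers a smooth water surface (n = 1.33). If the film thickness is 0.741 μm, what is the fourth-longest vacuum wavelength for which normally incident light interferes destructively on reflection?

534 nm

At the upper boundary (n = 1.0 to n = 1.44) the reflected ray undergoes a half-wave phase shift.
Bottom surface (1.44 → 1.33): reflection off a lower-index medium gives no phase shift.
The two reflections differ by half a wavelength.
For weak reflection here: 2 n t = m λ.
λ = 2 n t / m. The fourth-longest wavelength is m = 4: λ = 2 × 1.44 × 741 / 4.00 = 534 nm.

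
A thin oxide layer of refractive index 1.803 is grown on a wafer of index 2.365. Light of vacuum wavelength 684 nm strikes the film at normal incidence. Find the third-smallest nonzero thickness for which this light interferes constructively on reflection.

569 nm

Ray reflecting at the top interface goes from n = 1.0 toward n = 1.803: a half-wave phase shift.
At the lower boundary (n = 1.803 to n = 2.365) the reflected ray undergoes a half-wave phase shift.
Net: no relative phase inversion (both shifts match).
For strong reflection here: 2 n t = m λ.
The third-smallest nonzero thickness corresponds to m = 3: t = m λ / (2 n) = 3.00 × 684 / (2 × 1.803) = 569 nm.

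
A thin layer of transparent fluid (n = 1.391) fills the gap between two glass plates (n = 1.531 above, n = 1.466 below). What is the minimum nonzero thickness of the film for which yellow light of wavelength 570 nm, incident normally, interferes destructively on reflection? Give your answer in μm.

0.205 μm

Top surface (1.531 → 1.391): reflection off a lower-index medium gives no phase shift.
Ray reflecting at the bottom interface goes from n = 1.391 toward n = 1.466: a half-wave phase shift.
Net: one phase inversion between the two reflected rays.
So the condition for destructive reflection is 2 n t = m λ.
Minimum nonzero at m = 1: t = λ / (2 n) = 570 / (2 × 1.391) = 205 nm.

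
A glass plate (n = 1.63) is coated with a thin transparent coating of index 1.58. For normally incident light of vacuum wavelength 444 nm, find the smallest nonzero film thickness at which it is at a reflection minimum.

70.3 nm

Ray reflecting at the top interface goes from n = 1.0 toward n = 1.58: a half-wave phase shift.
Ray reflecting at the bottom interface goes from n = 1.58 toward n = 1.63: a half-wave phase shift.
Zero or two π shifts → no net half-wave offset.
With no net inversion, destructive interference in reflection requires 2 n t = (m + ½) λ.
Minimum at m = 0: t = λ / (4 n) = 444 / (4 × 1.58) = 70.3 nm.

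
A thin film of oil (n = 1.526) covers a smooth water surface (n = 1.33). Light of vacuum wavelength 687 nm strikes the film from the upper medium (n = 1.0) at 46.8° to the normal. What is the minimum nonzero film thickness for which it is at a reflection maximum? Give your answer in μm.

Top surface (1.0 → 1.526): reflection off a higher-index medium gives a half-wave phase shift.
At the lower boundary (n = 1.526 to n = 1.33) the reflected ray undergoes no phase shift.
Net: one phase inversion between the two reflected rays.
For strong reflection here: 2 n t cos θ_r = (m + ½) λ.
Snell's law: 1.0 sin 46.8° = 1.526 sin θ_r → sin θ_r = 0.478, cos θ_r = 0.879.
Minimum at m = 0: t = λ / (4 n cos θ_r) = 687 / (4 × 1.526 × 0.879) = 128 nm.

0.128 μm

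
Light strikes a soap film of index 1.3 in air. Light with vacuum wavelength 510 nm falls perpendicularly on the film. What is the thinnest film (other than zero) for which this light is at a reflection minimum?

Top surface (1.0 → 1.3): reflection off a higher-index medium gives a half-wave phase shift.
Bottom surface (1.3 → 1.0): reflection off a lower-index medium gives no phase shift.
The two reflections differ by half a wavelength.
With one net inversion, destructive interference in reflection requires 2 n t = m λ.
Minimum nonzero at m = 1: t = λ / (2 n) = 510 / (2 × 1.3) = 196 nm.

196 nm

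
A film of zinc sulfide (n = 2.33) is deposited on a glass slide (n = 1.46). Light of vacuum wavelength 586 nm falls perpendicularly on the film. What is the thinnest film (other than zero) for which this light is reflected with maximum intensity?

62.9 nm

Top surface (1.0 → 2.33): reflection off a higher-index medium gives a half-wave phase shift.
Bottom surface (2.33 → 1.46): reflection off a lower-index medium gives no phase shift.
The two reflections differ by half a wavelength.
So the condition for constructive reflection is 2 n t = (m + ½) λ.
Minimum at m = 0: t = λ / (4 n) = 586 / (4 × 2.33) = 62.9 nm.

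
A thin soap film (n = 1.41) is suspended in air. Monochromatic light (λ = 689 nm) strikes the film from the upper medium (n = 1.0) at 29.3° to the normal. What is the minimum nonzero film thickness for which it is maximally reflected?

Top surface (1.0 → 1.41): reflection off a higher-index medium gives a half-wave phase shift.
Bottom surface (1.41 → 1.0): reflection off a lower-index medium gives no phase shift.
Net: one phase inversion between the two reflected rays.
For strong reflection here: 2 n t cos θ_r = (m + ½) λ.
Snell's law: 1.0 sin 29.3° = 1.41 sin θ_r → sin θ_r = 0.347, cos θ_r = 0.938.
Minimum at m = 0: t = λ / (4 n cos θ_r) = 689 / (4 × 1.41 × 0.938) = 130 nm.

130 nm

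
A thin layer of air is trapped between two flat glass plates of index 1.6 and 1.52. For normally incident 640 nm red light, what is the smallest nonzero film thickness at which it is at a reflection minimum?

320 nm

At the upper boundary (n = 1.6 to n = 1.0) the reflected ray undergoes no phase shift.
Bottom surface (1.0 → 1.52): reflection off a higher-index medium gives a half-wave phase shift.
Net: one phase inversion between the two reflected rays.
With one net inversion, destructive interference in reflection requires 2 n t = m λ.
The smallest nonzero thickness corresponds to m = 1: t = m λ / (2 n) = 1.00 × 640 / (2 × 1.0) = 320 nm.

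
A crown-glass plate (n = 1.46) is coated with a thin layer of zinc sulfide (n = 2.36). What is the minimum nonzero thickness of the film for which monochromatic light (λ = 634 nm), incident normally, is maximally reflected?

At the upper boundary (n = 1.0 to n = 2.36) the reflected ray undergoes a half-wave phase shift.
Ray reflecting at the bottom interface goes from n = 2.36 toward n = 1.46: no phase shift.
Net: one phase inversion between the two reflected rays.
For bright reflection here: 2 n t = (m + ½) λ.
Minimum at m = 0: t = λ / (4 n) = 634 / (4 × 2.36) = 67.2 nm.

67.2 nm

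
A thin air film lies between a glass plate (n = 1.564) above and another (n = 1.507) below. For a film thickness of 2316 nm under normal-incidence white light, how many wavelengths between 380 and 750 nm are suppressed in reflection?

6

At the upper boundary (n = 1.564 to n = 1.0) the reflected ray undergoes no phase shift.
Bottom surface (1.0 → 1.507): reflection off a higher-index medium gives a half-wave phase shift.
The two reflections differ by half a wavelength.
With one net inversion, destructive interference in reflection requires 2 n t = m λ.
λ = 2 n t / m = 4632 / m nm.
m=6: 772 nm (IR); m=7: 662 nm (visible); m=8: 579 nm (visible); m=9: 515 nm (visible); m=10: 463 nm (visible); m=11: 421 nm (visible); m=12: 386 nm (visible); m=13: 356 nm (UV).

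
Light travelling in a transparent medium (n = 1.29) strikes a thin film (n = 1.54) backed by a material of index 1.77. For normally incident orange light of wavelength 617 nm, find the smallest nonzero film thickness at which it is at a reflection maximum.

At the upper boundary (n = 1.29 to n = 1.54) the reflected ray undergoes a half-wave phase shift.
At the lower boundary (n = 1.54 to n = 1.77) the reflected ray undergoes a half-wave phase shift.
Net: no relative phase inversion (both shifts match).
With no net inversion, constructive interference in reflection requires 2 n t = m λ.
Minimum nonzero at m = 1: t = λ / (2 n) = 617 / (2 × 1.54) = 200 nm.

200 nm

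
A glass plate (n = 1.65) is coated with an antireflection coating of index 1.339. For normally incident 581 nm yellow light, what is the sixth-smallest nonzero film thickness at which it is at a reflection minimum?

Ray reflecting at the top interface goes from n = 1.0 toward n = 1.339: a half-wave phase shift.
At the lower boundary (n = 1.339 to n = 1.65) the reflected ray undergoes a half-wave phase shift.
Zero or two π shifts → no net half-wave offset.
For minimum reflection here: 2 n t = (m + ½) λ.
The sixth-smallest nonzero thickness corresponds to m = 5: t = (m + ½) λ / (2 n) = 5.50 × 581 / (2 × 1.339) = 1193 nm.

1193 nm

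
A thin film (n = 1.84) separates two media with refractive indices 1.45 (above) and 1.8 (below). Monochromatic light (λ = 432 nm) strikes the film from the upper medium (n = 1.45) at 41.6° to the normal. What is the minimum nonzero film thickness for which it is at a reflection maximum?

Ray reflecting at the top interface goes from n = 1.45 toward n = 1.84: a half-wave phase shift.
At the lower boundary (n = 1.84 to n = 1.8) the reflected ray undergoes no phase shift.
Exactly one π shift → a net half-wave offset.
With one net inversion, constructive interference in reflection requires 2 n t cos θ_r = (m + ½) λ.
Snell's law: 1.45 sin 41.6° = 1.84 sin θ_r → sin θ_r = 0.523, cos θ_r = 0.852.
Minimum at m = 0: t = λ / (4 n cos θ_r) = 432 / (4 × 1.84 × 0.852) = 68.9 nm.

68.9 nm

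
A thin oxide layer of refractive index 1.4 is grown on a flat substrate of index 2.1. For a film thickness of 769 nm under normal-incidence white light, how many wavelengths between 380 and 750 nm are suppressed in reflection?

3

Ray reflecting at the top interface goes from n = 1.0 toward n = 1.4: a half-wave phase shift.
Bottom surface (1.4 → 2.1): reflection off a higher-index medium gives a half-wave phase shift.
The two reflections carry the same phase change, so no net offset.
For dark reflection here: 2 n t = (m + ½) λ.
λ = 2 n t / (m + ½) = 2153 / (m + ½) nm.
m=2: 861 nm (IR); m=3: 615 nm (visible); m=4: 478 nm (visible); m=5: 391 nm (visible); m=6: 331 nm (UV).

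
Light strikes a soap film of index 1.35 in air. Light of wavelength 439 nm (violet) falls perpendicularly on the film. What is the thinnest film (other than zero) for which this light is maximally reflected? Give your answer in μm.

0.0813 μm

Ray reflecting at the top interface goes from n = 1.0 toward n = 1.35: a half-wave phase shift.
Bottom surface (1.35 → 1.0): reflection off a lower-index medium gives no phase shift.
Exactly one π shift → a net half-wave offset.
For maximum reflection here: 2 n t = (m + ½) λ.
Minimum at m = 0: t = λ / (4 n) = 439 / (4 × 1.35) = 81.3 nm.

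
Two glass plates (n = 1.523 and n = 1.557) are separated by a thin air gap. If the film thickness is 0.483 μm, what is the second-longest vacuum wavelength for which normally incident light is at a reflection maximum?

644 nm

Top surface (1.523 → 1.0): reflection off a lower-index medium gives no phase shift.
At the lower boundary (n = 1.0 to n = 1.557) the reflected ray undergoes a half-wave phase shift.
Net: one phase inversion between the two reflected rays.
For bright reflection here: 2 n t = (m + ½) λ.
λ = 2 n t / (m + ½). The second-longest wavelength is m = 1: λ = 2 × 1.0 × 483 / 1.50 = 644 nm.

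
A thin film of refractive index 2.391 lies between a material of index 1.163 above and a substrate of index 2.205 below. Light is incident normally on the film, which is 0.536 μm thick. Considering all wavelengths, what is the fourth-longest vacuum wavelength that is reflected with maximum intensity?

At the upper boundary (n = 1.163 to n = 2.391) the reflected ray undergoes a half-wave phase shift.
At the lower boundary (n = 2.391 to n = 2.205) the reflected ray undergoes no phase shift.
The two reflections differ by half a wavelength.
With one net inversion, constructive interference in reflection requires 2 n t = (m + ½) λ.
λ = 2 n t / (m + ½). The fourth-longest wavelength is m = 3: λ = 2 × 2.391 × 536 / 3.50 = 732 nm.

732 nm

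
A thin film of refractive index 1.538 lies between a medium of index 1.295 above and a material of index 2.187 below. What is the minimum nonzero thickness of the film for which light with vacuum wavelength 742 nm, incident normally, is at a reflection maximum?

Top surface (1.295 → 1.538): reflection off a higher-index medium gives a half-wave phase shift.
Ray reflecting at the bottom interface goes from n = 1.538 toward n = 2.187: a half-wave phase shift.
Net: no relative phase inversion (both shifts match).
So the condition for constructive reflection is 2 n t = m λ.
Minimum nonzero at m = 1: t = λ / (2 n) = 742 / (2 × 1.538) = 241 nm.

241 nm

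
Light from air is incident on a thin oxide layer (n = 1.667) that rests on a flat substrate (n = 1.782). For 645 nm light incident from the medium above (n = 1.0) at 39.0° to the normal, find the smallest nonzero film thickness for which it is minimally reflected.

104 nm

Top surface (1.0 → 1.667): reflection off a higher-index medium gives a half-wave phase shift.
At the lower boundary (n = 1.667 to n = 1.782) the reflected ray undergoes a half-wave phase shift.
The two reflections carry the same phase change, so no net offset.
For minimum reflection here: 2 n t cos θ_r = (m + ½) λ.
Snell's law: 1.0 sin 39.0° = 1.667 sin θ_r → sin θ_r = 0.378, cos θ_r = 0.926.
Minimum at m = 0: t = λ / (4 n cos θ_r) = 645 / (4 × 1.667 × 0.926) = 104 nm.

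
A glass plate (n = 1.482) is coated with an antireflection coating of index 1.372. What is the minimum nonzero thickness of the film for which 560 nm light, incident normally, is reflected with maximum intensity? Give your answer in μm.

0.204 μm

Top surface (1.0 → 1.372): reflection off a higher-index medium gives a half-wave phase shift.
Ray reflecting at the bottom interface goes from n = 1.372 toward n = 1.482: a half-wave phase shift.
Net: no relative phase inversion (both shifts match).
With no net inversion, constructive interference in reflection requires 2 n t = m λ.
Minimum nonzero at m = 1: t = λ / (2 n) = 560 / (2 × 1.372) = 204 nm.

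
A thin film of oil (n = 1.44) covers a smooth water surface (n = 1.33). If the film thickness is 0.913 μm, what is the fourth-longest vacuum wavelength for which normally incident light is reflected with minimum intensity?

Ray reflecting at the top interface goes from n = 1.0 toward n = 1.44: a half-wave phase shift.
Bottom surface (1.44 → 1.33): reflection off a lower-index medium gives no phase shift.
Net: one phase inversion between the two reflected rays.
With one net inversion, destructive interference in reflection requires 2 n t = m λ.
λ = 2 n t / m. The fourth-longest wavelength is m = 4: λ = 2 × 1.44 × 913 / 4.00 = 657 nm.

657 nm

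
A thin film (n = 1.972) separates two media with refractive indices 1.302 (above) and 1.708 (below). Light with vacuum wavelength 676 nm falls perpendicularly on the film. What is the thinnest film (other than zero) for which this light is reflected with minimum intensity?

At the upper boundary (n = 1.302 to n = 1.972) the reflected ray undergoes a half-wave phase shift.
Ray reflecting at the bottom interface goes from n = 1.972 toward n = 1.708: no phase shift.
Net: one phase inversion between the two reflected rays.
With one net inversion, destructive interference in reflection requires 2 n t = m λ.
Minimum nonzero at m = 1: t = λ / (2 n) = 676 / (2 × 1.972) = 171 nm.

171 nm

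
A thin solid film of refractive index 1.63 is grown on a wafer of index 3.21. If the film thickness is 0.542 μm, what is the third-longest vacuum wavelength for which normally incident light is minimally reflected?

707 nm

Top surface (1.0 → 1.63): reflection off a higher-index medium gives a half-wave phase shift.
Bottom surface (1.63 → 3.21): reflection off a higher-index medium gives a half-wave phase shift.
The two reflections carry the same phase change, so no net offset.
For weak reflection here: 2 n t = (m + ½) λ.
λ = 2 n t / (m + ½). The third-longest wavelength is m = 2: λ = 2 × 1.63 × 542 / 2.50 = 707 nm.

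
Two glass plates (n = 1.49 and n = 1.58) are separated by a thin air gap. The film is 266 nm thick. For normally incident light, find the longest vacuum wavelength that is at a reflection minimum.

At the upper boundary (n = 1.49 to n = 1.0) the reflected ray undergoes no phase shift.
At the lower boundary (n = 1.0 to n = 1.58) the reflected ray undergoes a half-wave phase shift.
Exactly one π shift → a net half-wave offset.
For dark reflection here: 2 n t = m λ.
λ = 2 n t / m. The longest wavelength is m = 1: λ = 2 × 1.0 × 266 / 1.00 = 532 nm.

532 nm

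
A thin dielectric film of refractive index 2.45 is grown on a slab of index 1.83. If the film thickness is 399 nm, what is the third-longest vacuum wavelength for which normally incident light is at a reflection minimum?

652 nm

At the upper boundary (n = 1.0 to n = 2.45) the reflected ray undergoes a half-wave phase shift.
At the lower boundary (n = 2.45 to n = 1.83) the reflected ray undergoes no phase shift.
The two reflections differ by half a wavelength.
For dark reflection here: 2 n t = m λ.
λ = 2 n t / m. The third-longest wavelength is m = 3: λ = 2 × 2.45 × 399 / 3.00 = 652 nm.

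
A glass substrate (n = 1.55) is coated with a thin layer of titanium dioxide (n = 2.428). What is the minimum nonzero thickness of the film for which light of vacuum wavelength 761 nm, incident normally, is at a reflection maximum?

78.4 nm

At the upper boundary (n = 1.0 to n = 2.428) the reflected ray undergoes a half-wave phase shift.
Bottom surface (2.428 → 1.55): reflection off a lower-index medium gives no phase shift.
Exactly one π shift → a net half-wave offset.
For bright reflection here: 2 n t = (m + ½) λ.
Minimum at m = 0: t = λ / (4 n) = 761 / (4 × 2.428) = 78.4 nm.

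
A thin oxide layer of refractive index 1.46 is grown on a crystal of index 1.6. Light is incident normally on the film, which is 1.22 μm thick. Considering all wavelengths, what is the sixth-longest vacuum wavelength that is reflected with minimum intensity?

648 nm

At the upper boundary (n = 1.0 to n = 1.46) the reflected ray undergoes a half-wave phase shift.
Bottom surface (1.46 → 1.6): reflection off a higher-index medium gives a half-wave phase shift.
The two reflections carry the same phase change, so no net offset.
So the condition for destructive reflection is 2 n t = (m + ½) λ.
λ = 2 n t / (m + ½). The sixth-longest wavelength is m = 5: λ = 2 × 1.46 × 1220 / 5.50 = 648 nm.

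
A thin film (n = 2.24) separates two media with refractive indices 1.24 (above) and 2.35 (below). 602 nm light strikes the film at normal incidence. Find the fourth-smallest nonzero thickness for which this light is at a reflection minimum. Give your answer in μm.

Ray reflecting at the top interface goes from n = 1.24 toward n = 2.24: a half-wave phase shift.
Bottom surface (2.24 → 2.35): reflection off a higher-index medium gives a half-wave phase shift.
Zero or two π shifts → no net half-wave offset.
So the condition for destructive reflection is 2 n t = (m + ½) λ.
The fourth-smallest nonzero thickness corresponds to m = 3: t = (m + ½) λ / (2 n) = 3.50 × 602 / (2 × 2.24) = 470 nm.

0.470 μm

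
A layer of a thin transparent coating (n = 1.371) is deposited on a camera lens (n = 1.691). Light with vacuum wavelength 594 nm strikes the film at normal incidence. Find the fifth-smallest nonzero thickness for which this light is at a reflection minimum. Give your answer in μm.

0.975 μm

Ray reflecting at the top interface goes from n = 1.0 toward n = 1.371: a half-wave phase shift.
At the lower boundary (n = 1.371 to n = 1.691) the reflected ray undergoes a half-wave phase shift.
The two reflections carry the same phase change, so no net offset.
With no net inversion, destructive interference in reflection requires 2 n t = (m + ½) λ.
The fifth-smallest nonzero thickness corresponds to m = 4: t = (m + ½) λ / (2 n) = 4.50 × 594 / (2 × 1.371) = 975 nm.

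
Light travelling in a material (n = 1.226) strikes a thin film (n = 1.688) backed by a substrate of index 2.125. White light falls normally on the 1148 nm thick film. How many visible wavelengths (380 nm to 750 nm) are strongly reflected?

Ray reflecting at the top interface goes from n = 1.226 toward n = 1.688: a half-wave phase shift.
At the lower boundary (n = 1.688 to n = 2.125) the reflected ray undergoes a half-wave phase shift.
The two reflections carry the same phase change, so no net offset.
So the condition for constructive reflection is 2 n t = m λ.
λ = 2 n t / m = 3876 / m nm.
m=5: 775 nm (IR); m=6: 646 nm (visible); m=7: 554 nm (visible); m=8: 484 nm (visible); m=9: 431 nm (visible); m=10: 388 nm (visible); m=11: 352 nm (UV).

5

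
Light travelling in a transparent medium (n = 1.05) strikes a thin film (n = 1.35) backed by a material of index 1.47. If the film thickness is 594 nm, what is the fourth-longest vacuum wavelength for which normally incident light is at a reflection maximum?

Ray reflecting at the top interface goes from n = 1.05 toward n = 1.35: a half-wave phase shift.
At the lower boundary (n = 1.35 to n = 1.47) the reflected ray undergoes a half-wave phase shift.
Net: no relative phase inversion (both shifts match).
For bright reflection here: 2 n t = m λ.
λ = 2 n t / m. The fourth-longest wavelength is m = 4: λ = 2 × 1.35 × 594 / 4.00 = 401 nm.

401 nm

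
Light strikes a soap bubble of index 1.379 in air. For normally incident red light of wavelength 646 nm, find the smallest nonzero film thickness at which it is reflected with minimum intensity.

234 nm

At the upper boundary (n = 1.0 to n = 1.379) the reflected ray undergoes a half-wave phase shift.
Ray reflecting at the bottom interface goes from n = 1.379 toward n = 1.0: no phase shift.
Exactly one π shift → a net half-wave offset.
With one net inversion, destructive interference in reflection requires 2 n t = m λ.
Minimum nonzero at m = 1: t = λ / (2 n) = 646 / (2 × 1.379) = 234 nm.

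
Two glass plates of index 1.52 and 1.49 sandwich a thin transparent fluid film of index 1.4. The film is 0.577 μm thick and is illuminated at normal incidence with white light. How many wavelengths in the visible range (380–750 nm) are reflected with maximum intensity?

Top surface (1.52 → 1.4): reflection off a lower-index medium gives no phase shift.
At the lower boundary (n = 1.4 to n = 1.49) the reflected ray undergoes a half-wave phase shift.
The two reflections differ by half a wavelength.
So the condition for constructive reflection is 2 n t = (m + ½) λ.
λ = 2 n t / (m + ½) = 1616 / (m + ½) nm.
m=1: 1077 nm (IR); m=2: 646 nm (visible); m=3: 462 nm (visible); m=4: 359 nm (UV).

2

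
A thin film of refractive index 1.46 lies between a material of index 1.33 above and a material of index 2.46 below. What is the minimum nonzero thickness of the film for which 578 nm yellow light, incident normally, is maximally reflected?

Top surface (1.33 → 1.46): reflection off a higher-index medium gives a half-wave phase shift.
Ray reflecting at the bottom interface goes from n = 1.46 toward n = 2.46: a half-wave phase shift.
The two reflections carry the same phase change, so no net offset.
With no net inversion, constructive interference in reflection requires 2 n t = m λ.
Minimum nonzero at m = 1: t = λ / (2 n) = 578 / (2 × 1.46) = 198 nm.

198 nm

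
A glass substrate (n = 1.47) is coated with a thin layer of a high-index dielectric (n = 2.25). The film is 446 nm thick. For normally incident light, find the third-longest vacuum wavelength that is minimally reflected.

669 nm

At the upper boundary (n = 1.0 to n = 2.25) the reflected ray undergoes a half-wave phase shift.
Ray reflecting at the bottom interface goes from n = 2.25 toward n = 1.47: no phase shift.
Exactly one π shift → a net half-wave offset.
For minimum reflection here: 2 n t = m λ.
λ = 2 n t / m. The third-longest wavelength is m = 3: λ = 2 × 2.25 × 446 / 3.00 = 669 nm.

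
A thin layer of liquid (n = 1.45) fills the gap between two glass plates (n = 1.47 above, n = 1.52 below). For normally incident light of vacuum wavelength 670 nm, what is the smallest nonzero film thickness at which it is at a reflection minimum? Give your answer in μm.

0.231 μm

Ray reflecting at the top interface goes from n = 1.47 toward n = 1.45: no phase shift.
Bottom surface (1.45 → 1.52): reflection off a higher-index medium gives a half-wave phase shift.
Exactly one π shift → a net half-wave offset.
For weak reflection here: 2 n t = m λ.
The smallest nonzero thickness corresponds to m = 1: t = m λ / (2 n) = 1.00 × 670 / (2 × 1.45) = 231 nm.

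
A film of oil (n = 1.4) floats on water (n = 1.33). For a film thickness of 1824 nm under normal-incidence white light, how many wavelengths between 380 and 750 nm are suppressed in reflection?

Ray reflecting at the top interface goes from n = 1.0 toward n = 1.4: a half-wave phase shift.
Bottom surface (1.4 → 1.33): reflection off a lower-index medium gives no phase shift.
Exactly one π shift → a net half-wave offset.
For minimum reflection here: 2 n t = m λ.
λ = 2 n t / m = 5107 / m nm.
m=6: 851 nm (IR); m=7: 730 nm (visible); m=8: 638 nm (visible); m=9: 567 nm (visible); m=10: 511 nm (visible); m=11: 464 nm (visible); m=12: 426 nm (visible); m=13: 393 nm (visible); m=14: 365 nm (UV).

7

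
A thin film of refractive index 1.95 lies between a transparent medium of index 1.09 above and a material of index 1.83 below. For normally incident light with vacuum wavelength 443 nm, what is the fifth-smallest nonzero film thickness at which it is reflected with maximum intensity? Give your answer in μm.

0.511 μm

At the upper boundary (n = 1.09 to n = 1.95) the reflected ray undergoes a half-wave phase shift.
At the lower boundary (n = 1.95 to n = 1.83) the reflected ray undergoes no phase shift.
Net: one phase inversion between the two reflected rays.
So the condition for constructive reflection is 2 n t = (m + ½) λ.
The fifth-smallest nonzero thickness corresponds to m = 4: t = (m + ½) λ / (2 n) = 4.50 × 443 / (2 × 1.95) = 511 nm.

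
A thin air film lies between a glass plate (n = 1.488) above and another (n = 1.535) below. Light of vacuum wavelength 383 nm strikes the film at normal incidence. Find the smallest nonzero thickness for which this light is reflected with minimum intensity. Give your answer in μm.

0.192 μm

Ray reflecting at the top interface goes from n = 1.488 toward n = 1.0: no phase shift.
At the lower boundary (n = 1.0 to n = 1.535) the reflected ray undergoes a half-wave phase shift.
The two reflections differ by half a wavelength.
With one net inversion, destructive interference in reflection requires 2 n t = m λ.
The smallest nonzero thickness corresponds to m = 1: t = m λ / (2 n) = 1.00 × 383 / (2 × 1.0) = 192 nm.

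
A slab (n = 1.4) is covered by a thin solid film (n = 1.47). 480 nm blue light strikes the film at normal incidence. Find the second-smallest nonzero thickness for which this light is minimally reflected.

327 nm

Ray reflecting at the top interface goes from n = 1.0 toward n = 1.47: a half-wave phase shift.
Ray reflecting at the bottom interface goes from n = 1.47 toward n = 1.4: no phase shift.
Net: one phase inversion between the two reflected rays.
For weak reflection here: 2 n t = m λ.
The second-smallest nonzero thickness corresponds to m = 2: t = m λ / (2 n) = 2.00 × 480 / (2 × 1.47) = 327 nm.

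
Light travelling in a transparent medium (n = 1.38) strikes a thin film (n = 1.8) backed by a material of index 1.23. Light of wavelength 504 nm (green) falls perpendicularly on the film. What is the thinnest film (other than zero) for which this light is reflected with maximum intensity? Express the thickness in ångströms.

At the upper boundary (n = 1.38 to n = 1.8) the reflected ray undergoes a half-wave phase shift.
Bottom surface (1.8 → 1.23): reflection off a lower-index medium gives no phase shift.
The two reflections differ by half a wavelength.
For bright reflection here: 2 n t = (m + ½) λ.
Minimum at m = 0: t = λ / (4 n) = 504 / (4 × 1.8) = 70.0 nm.

700 Å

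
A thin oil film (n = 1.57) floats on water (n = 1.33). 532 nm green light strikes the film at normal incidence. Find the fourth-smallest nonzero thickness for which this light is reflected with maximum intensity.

Top surface (1.0 → 1.57): reflection off a higher-index medium gives a half-wave phase shift.
Ray reflecting at the bottom interface goes from n = 1.57 toward n = 1.33: no phase shift.
The two reflections differ by half a wavelength.
For maximum reflection here: 2 n t = (m + ½) λ.
The fourth-smallest nonzero thickness corresponds to m = 3: t = (m + ½) λ / (2 n) = 3.50 × 532 / (2 × 1.57) = 593 nm.

593 nm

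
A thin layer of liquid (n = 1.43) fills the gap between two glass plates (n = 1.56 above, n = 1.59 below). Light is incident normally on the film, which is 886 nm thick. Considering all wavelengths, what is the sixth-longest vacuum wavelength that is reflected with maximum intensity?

461 nm

Ray reflecting at the top interface goes from n = 1.56 toward n = 1.43: no phase shift.
Bottom surface (1.43 → 1.59): reflection off a higher-index medium gives a half-wave phase shift.
The two reflections differ by half a wavelength.
So the condition for constructive reflection is 2 n t = (m + ½) λ.
λ = 2 n t / (m + ½). The sixth-longest wavelength is m = 5: λ = 2 × 1.43 × 886 / 5.50 = 461 nm.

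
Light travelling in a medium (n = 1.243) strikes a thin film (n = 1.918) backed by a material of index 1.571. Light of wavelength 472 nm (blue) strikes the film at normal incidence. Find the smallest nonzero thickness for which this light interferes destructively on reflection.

123 nm

Ray reflecting at the top interface goes from n = 1.243 toward n = 1.918: a half-wave phase shift.
Ray reflecting at the bottom interface goes from n = 1.918 toward n = 1.571: no phase shift.
Exactly one π shift → a net half-wave offset.
So the condition for destructive reflection is 2 n t = m λ.
The smallest nonzero thickness corresponds to m = 1: t = m λ / (2 n) = 1.00 × 472 / (2 × 1.918) = 123 nm.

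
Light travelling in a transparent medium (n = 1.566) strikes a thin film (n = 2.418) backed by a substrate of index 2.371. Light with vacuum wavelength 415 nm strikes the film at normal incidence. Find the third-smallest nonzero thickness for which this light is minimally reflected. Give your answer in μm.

Ray reflecting at the top interface goes from n = 1.566 toward n = 2.418: a half-wave phase shift.
Ray reflecting at the bottom interface goes from n = 2.418 toward n = 2.371: no phase shift.
The two reflections differ by half a wavelength.
For dark reflection here: 2 n t = m λ.
The third-smallest nonzero thickness corresponds to m = 3: t = m λ / (2 n) = 3.00 × 415 / (2 × 2.418) = 257 nm.

0.257 μm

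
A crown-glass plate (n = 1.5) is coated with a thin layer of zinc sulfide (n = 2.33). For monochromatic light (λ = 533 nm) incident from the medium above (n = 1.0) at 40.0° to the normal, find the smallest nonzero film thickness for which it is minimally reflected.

Ray reflecting at the top interface goes from n = 1.0 toward n = 2.33: a half-wave phase shift.
Bottom surface (2.33 → 1.5): reflection off a lower-index medium gives no phase shift.
Net: one phase inversion between the two reflected rays.
For weak reflection here: 2 n t cos θ_r = m λ.
Snell's law: 1.0 sin 40.0° = 2.33 sin θ_r → sin θ_r = 0.276, cos θ_r = 0.961.
Minimum nonzero at m = 1: t = λ / (2 n cos θ_r) = 533 / (2 × 2.33 × 0.961) = 119 nm.

119 nm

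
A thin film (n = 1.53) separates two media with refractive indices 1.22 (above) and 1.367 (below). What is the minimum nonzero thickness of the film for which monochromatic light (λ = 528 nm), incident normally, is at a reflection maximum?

86.3 nm

At the upper boundary (n = 1.22 to n = 1.53) the reflected ray undergoes a half-wave phase shift.
Bottom surface (1.53 → 1.367): reflection off a lower-index medium gives no phase shift.
Net: one phase inversion between the two reflected rays.
With one net inversion, constructive interference in reflection requires 2 n t = (m + ½) λ.
Minimum at m = 0: t = λ / (4 n) = 528 / (4 × 1.53) = 86.3 nm.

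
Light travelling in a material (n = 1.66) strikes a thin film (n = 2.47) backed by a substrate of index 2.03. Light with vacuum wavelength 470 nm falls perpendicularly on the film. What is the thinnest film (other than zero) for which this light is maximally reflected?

47.6 nm

Top surface (1.66 → 2.47): reflection off a higher-index medium gives a half-wave phase shift.
Bottom surface (2.47 → 2.03): reflection off a lower-index medium gives no phase shift.
Net: one phase inversion between the two reflected rays.
For strong reflection here: 2 n t = (m + ½) λ.
Minimum at m = 0: t = λ / (4 n) = 470 / (4 × 2.47) = 47.6 nm.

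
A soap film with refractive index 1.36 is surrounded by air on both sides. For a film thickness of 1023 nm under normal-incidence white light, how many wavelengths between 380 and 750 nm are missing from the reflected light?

At the upper boundary (n = 1.0 to n = 1.36) the reflected ray undergoes a half-wave phase shift.
Bottom surface (1.36 → 1.0): reflection off a lower-index medium gives no phase shift.
Net: one phase inversion between the two reflected rays.
For minimum reflection here: 2 n t = m λ.
λ = 2 n t / m = 2783 / m nm.
m=3: 928 nm (IR); m=4: 696 nm (visible); m=5: 557 nm (visible); m=6: 464 nm (visible); m=7: 398 nm (visible); m=8: 348 nm (UV).

4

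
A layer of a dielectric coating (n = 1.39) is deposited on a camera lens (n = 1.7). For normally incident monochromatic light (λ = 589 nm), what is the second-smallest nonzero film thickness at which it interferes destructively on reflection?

Ray reflecting at the top interface goes from n = 1.0 toward n = 1.39: a half-wave phase shift.
At the lower boundary (n = 1.39 to n = 1.7) the reflected ray undergoes a half-wave phase shift.
The two reflections carry the same phase change, so no net offset.
With no net inversion, destructive interference in reflection requires 2 n t = (m + ½) λ.
The second-smallest nonzero thickness corresponds to m = 1: t = (m + ½) λ / (2 n) = 1.50 × 589 / (2 × 1.39) = 318 nm.

318 nm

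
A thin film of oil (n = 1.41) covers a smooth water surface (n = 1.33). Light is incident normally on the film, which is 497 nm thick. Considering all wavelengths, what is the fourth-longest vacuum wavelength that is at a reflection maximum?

Top surface (1.0 → 1.41): reflection off a higher-index medium gives a half-wave phase shift.
At the lower boundary (n = 1.41 to n = 1.33) the reflected ray undergoes no phase shift.
Net: one phase inversion between the two reflected rays.
With one net inversion, constructive interference in reflection requires 2 n t = (m + ½) λ.
λ = 2 n t / (m + ½). The fourth-longest wavelength is m = 3: λ = 2 × 1.41 × 497 / 3.50 = 400 nm.

400 nm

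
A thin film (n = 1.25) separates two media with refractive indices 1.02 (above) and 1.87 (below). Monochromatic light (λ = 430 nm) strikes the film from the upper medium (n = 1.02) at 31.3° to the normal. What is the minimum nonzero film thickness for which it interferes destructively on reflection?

95.0 nm

Ray reflecting at the top interface goes from n = 1.02 toward n = 1.25: a half-wave phase shift.
At the lower boundary (n = 1.25 to n = 1.87) the reflected ray undergoes a half-wave phase shift.
Net: no relative phase inversion (both shifts match).
So the condition for destructive reflection is 2 n t cos θ_r = (m + ½) λ.
Snell's law: 1.02 sin 31.3° = 1.25 sin θ_r → sin θ_r = 0.424, cos θ_r = 0.906.
Minimum at m = 0: t = λ / (4 n cos θ_r) = 430 / (4 × 1.25 × 0.906) = 95.0 nm.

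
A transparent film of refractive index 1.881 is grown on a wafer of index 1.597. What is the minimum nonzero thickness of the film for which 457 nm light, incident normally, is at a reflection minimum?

121 nm

At the upper boundary (n = 1.0 to n = 1.881) the reflected ray undergoes a half-wave phase shift.
At the lower boundary (n = 1.881 to n = 1.597) the reflected ray undergoes no phase shift.
Net: one phase inversion between the two reflected rays.
With one net inversion, destructive interference in reflection requires 2 n t = m λ.
Minimum nonzero at m = 1: t = λ / (2 n) = 457 / (2 × 1.881) = 121 nm.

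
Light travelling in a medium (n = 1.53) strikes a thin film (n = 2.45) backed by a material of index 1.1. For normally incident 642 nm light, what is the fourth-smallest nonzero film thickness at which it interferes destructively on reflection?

At the upper boundary (n = 1.53 to n = 2.45) the reflected ray undergoes a half-wave phase shift.
At the lower boundary (n = 2.45 to n = 1.1) the reflected ray undergoes no phase shift.
The two reflections differ by half a wavelength.
For weak reflection here: 2 n t = m λ.
The fourth-smallest nonzero thickness corresponds to m = 4: t = m λ / (2 n) = 4.00 × 642 / (2 × 2.45) = 524 nm.

524 nm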